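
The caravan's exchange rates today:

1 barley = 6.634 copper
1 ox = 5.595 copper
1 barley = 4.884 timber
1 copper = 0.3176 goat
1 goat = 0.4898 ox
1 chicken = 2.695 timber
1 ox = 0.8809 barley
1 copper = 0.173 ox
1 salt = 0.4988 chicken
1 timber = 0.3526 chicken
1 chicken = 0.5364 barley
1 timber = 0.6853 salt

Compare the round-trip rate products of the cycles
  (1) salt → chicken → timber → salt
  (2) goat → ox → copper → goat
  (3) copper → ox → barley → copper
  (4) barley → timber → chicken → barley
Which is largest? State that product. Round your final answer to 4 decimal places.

1.0110

(1) 0.4988 × 2.695 × 0.6853 = 0.92123
(2) 0.4898 × 5.595 × 0.3176 = 0.87036
(3) 0.173 × 0.8809 × 6.634 = 1.01099
(4) 4.884 × 0.3526 × 0.5364 = 0.92373
Highest is cycle (3) at 1.0110 (>1, arbitrage).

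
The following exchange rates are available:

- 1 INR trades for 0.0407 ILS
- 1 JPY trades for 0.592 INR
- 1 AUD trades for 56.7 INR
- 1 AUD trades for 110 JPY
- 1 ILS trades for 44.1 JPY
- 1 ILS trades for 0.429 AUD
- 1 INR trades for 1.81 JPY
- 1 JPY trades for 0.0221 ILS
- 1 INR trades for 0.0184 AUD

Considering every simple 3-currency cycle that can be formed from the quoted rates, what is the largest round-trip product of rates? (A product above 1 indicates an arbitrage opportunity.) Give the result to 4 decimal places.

1.1982

AUD→JPY→INR→AUD: 110 × 0.592 × 0.0184 = 1.19821
ILS→JPY→INR→ILS: 44.1 × 0.592 × 0.0407 = 1.06256
AUD→JPY→ILS→AUD: 110 × 0.0221 × 0.429 = 1.04290
AUD→INR→ILS→AUD: 56.7 × 0.0407 × 0.429 = 0.99000
Maximum is AUD→JPY→INR→AUD at 1.1982; arbitrage exists.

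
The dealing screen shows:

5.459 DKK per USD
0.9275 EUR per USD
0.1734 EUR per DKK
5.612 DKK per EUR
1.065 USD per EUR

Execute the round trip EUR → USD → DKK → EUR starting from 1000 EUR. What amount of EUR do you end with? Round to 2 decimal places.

1008.12

1000 EUR × 1.065 = 1065 USD
1065 USD × 5.459 = 5813.835 DKK
5813.835 DKK × 0.1734 = 1008.118989 EUR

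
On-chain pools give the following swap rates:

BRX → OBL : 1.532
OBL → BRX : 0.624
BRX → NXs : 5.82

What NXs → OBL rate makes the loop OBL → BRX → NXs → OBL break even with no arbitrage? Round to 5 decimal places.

0.27535

Known legs of the cycle: 0.624 × 5.82 = 3.63168
For no arbitrage the full-cycle product must be 1, so the missing rate is 1 / 3.63168 ≈ 0.2753547.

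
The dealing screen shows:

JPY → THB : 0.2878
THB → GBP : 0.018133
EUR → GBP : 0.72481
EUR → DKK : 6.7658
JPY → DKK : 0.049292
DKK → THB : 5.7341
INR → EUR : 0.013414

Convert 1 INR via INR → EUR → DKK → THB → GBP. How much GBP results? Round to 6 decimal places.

1 INR × 0.013414 = 0.013414 EUR
0.013414 EUR × 6.7658 = 0.0907564412 DKK
0.0907564412 DKK × 5.7341 = 0.52040650948492 THB
0.52040650948492 THB × 0.018133 = 0.00943653123649005436 GBP

0.009437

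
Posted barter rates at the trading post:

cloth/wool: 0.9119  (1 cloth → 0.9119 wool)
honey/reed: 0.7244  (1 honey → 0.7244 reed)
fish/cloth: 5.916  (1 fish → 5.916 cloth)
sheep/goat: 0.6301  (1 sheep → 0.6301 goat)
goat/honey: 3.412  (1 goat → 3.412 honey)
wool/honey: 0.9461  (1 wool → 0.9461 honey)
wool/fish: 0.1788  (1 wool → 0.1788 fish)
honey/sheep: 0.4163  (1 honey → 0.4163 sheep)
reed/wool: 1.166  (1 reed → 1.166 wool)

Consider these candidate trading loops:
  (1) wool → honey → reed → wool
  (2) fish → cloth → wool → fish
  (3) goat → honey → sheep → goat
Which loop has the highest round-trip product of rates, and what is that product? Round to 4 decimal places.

(1) 0.9461 × 0.7244 × 1.166 = 0.79912
(2) 5.916 × 0.9119 × 0.1788 = 0.96459
(3) 3.412 × 0.4163 × 0.6301 = 0.89500
Highest is cycle (2) at 0.9646 (≤1, no arbitrage).

0.9646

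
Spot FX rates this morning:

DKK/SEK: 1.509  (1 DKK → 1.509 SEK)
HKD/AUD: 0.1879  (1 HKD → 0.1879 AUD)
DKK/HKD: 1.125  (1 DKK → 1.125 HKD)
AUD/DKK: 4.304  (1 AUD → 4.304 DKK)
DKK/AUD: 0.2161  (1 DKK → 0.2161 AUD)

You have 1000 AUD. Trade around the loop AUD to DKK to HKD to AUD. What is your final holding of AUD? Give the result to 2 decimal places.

909.81

1000 AUD × 4.304 = 4304 DKK
4304 DKK × 1.125 = 4842 HKD
4842 HKD × 0.1879 = 909.8118 AUD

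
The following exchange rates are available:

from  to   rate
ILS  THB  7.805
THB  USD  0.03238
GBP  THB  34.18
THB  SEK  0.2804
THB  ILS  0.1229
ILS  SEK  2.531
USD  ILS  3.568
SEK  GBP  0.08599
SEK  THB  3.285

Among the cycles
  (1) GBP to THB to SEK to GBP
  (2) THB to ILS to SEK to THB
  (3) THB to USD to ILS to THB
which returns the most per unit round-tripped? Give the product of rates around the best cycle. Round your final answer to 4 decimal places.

(1) 34.18 × 0.2804 × 0.08599 = 0.82413
(2) 0.1229 × 2.531 × 3.285 = 1.02183
(3) 0.03238 × 3.568 × 7.805 = 0.90173
Highest is cycle (2) at 1.0218 (>1, arbitrage).

1.0218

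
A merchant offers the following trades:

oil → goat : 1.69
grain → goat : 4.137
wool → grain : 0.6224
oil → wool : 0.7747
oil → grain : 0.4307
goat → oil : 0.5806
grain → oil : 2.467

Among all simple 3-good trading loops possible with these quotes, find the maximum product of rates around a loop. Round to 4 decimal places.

wool→grain→oil→wool: 0.6224 × 2.467 × 0.7747 = 1.18952
oil→grain→goat→oil: 0.4307 × 4.137 × 0.5806 = 1.03452
Maximum is wool→grain→oil→wool at 1.1895; arbitrage exists.

1.1895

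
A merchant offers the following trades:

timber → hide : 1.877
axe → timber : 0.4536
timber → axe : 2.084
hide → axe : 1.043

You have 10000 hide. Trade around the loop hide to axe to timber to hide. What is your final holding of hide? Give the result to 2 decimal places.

10000 hide × 1.043 = 10430 axe
10430 axe × 0.4536 = 4731.048 timber
4731.048 timber × 1.877 = 8880.177096 hide

8880.18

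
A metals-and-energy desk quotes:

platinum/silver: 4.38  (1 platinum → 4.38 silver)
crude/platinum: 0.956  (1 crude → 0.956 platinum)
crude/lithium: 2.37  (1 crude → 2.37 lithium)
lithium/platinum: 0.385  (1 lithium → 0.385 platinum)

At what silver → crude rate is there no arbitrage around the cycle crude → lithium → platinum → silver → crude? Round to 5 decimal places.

Known legs of the cycle: 2.37 × 0.385 × 4.38 = 3.996531
For no arbitrage the full-cycle product must be 1, so the missing rate is 1 / 3.996531 ≈ 0.2502170.

0.25022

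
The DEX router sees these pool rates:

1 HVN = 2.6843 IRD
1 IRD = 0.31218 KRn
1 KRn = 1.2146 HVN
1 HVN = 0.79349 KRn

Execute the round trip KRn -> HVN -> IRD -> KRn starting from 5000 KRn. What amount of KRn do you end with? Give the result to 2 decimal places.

5089.08

5000 KRn × 1.2146 = 6073 HVN
6073 HVN × 2.6843 = 16301.7539 IRD
16301.7539 IRD × 0.31218 = 5089.081532502 KRn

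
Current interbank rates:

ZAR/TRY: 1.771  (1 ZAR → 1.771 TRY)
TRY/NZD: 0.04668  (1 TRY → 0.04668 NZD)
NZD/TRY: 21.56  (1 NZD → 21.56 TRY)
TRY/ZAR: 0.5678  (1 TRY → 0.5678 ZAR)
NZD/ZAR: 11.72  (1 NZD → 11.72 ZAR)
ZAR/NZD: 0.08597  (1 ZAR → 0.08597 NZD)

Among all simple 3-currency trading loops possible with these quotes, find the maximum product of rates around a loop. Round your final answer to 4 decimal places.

1.0524

TRY→ZAR→NZD→TRY: 0.5678 × 0.08597 × 21.56 = 1.05242
TRY→NZD→ZAR→TRY: 0.04668 × 11.72 × 1.771 = 0.96890
Maximum is TRY→ZAR→NZD→TRY at 1.0524; arbitrage exists.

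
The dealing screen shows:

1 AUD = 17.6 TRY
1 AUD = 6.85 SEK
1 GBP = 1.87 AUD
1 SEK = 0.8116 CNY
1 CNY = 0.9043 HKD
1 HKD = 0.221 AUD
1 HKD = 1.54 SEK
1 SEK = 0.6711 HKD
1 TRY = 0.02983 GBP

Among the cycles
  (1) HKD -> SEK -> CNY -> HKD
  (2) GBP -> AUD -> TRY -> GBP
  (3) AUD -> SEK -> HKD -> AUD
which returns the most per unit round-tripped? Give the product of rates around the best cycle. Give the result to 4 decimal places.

(1) 1.54 × 0.8116 × 0.9043 = 1.13025
(2) 1.87 × 17.6 × 0.02983 = 0.98176
(3) 6.85 × 0.6711 × 0.221 = 1.01594
Highest is cycle (1) at 1.1303 (>1, arbitrage).

1.1303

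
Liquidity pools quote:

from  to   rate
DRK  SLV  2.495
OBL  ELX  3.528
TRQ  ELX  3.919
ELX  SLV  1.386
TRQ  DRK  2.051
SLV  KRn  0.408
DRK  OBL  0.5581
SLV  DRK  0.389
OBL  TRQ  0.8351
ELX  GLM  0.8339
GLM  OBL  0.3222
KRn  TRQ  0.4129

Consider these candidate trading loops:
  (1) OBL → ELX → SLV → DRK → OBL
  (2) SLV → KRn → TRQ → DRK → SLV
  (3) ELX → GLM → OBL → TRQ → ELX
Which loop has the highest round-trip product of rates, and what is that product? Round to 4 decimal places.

(1) 3.528 × 1.386 × 0.389 × 0.5581 = 1.06158
(2) 0.408 × 0.4129 × 2.051 × 2.495 = 0.86207
(3) 0.8339 × 0.3222 × 0.8351 × 3.919 = 0.87933
Highest is cycle (1) at 1.0616 (>1, arbitrage).

1.0616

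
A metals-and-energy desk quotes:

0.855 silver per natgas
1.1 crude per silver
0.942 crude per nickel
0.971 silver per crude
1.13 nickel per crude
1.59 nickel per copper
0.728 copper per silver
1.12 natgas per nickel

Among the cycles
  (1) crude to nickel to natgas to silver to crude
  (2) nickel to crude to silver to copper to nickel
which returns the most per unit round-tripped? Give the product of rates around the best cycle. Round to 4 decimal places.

1.1903

(1) 1.13 × 1.12 × 0.855 × 1.1 = 1.19030
(2) 0.942 × 0.971 × 0.728 × 1.59 = 1.05876
Highest is cycle (1) at 1.1903 (>1, arbitrage).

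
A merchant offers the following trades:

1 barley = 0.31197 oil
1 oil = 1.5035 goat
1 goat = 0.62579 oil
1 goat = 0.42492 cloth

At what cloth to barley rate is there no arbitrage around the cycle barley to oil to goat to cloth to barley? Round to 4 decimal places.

Known legs of the cycle: 0.31197 × 1.5035 × 0.42492 = 0.1993074066234
For no arbitrage the full-cycle product must be 1, so the missing rate is 1 / 0.1993074066234 ≈ 5.017375.

5.0174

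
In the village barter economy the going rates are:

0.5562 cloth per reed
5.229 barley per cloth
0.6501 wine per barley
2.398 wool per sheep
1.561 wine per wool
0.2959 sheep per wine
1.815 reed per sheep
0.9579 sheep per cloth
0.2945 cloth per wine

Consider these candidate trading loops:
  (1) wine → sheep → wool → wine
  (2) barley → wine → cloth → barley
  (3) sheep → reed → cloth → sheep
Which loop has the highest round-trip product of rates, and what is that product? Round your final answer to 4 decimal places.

1.1076

(1) 0.2959 × 2.398 × 1.561 = 1.10764
(2) 0.6501 × 0.2945 × 5.229 = 1.00112
(3) 1.815 × 0.5562 × 0.9579 = 0.96700
Highest is cycle (1) at 1.1076 (>1, arbitrage).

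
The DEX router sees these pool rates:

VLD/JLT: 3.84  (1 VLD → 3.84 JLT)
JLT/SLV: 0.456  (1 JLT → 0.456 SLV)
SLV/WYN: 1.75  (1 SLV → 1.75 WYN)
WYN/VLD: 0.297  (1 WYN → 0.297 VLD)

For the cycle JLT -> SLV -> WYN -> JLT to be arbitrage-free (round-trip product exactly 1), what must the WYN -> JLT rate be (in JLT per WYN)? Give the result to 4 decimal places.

Known legs of the cycle: 0.456 × 1.75 = 0.798
For no arbitrage the full-cycle product must be 1, so the missing rate is 1 / 0.798 ≈ 1.253133.

1.2531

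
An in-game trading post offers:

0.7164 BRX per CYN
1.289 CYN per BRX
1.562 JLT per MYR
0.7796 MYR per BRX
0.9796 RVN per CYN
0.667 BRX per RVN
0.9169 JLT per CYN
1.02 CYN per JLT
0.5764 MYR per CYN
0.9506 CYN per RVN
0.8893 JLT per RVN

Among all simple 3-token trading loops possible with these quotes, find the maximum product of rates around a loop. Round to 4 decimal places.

MYR→JLT→CYN→MYR: 1.562 × 1.02 × 0.5764 = 0.91834
RVN→JLT→CYN→RVN: 0.8893 × 1.02 × 0.9796 = 0.88858
RVN→BRX→CYN→RVN: 0.667 × 1.289 × 0.9796 = 0.84222
Maximum is MYR→JLT→CYN→MYR at 0.9183; no arbitrage — every cycle loses value.

0.9183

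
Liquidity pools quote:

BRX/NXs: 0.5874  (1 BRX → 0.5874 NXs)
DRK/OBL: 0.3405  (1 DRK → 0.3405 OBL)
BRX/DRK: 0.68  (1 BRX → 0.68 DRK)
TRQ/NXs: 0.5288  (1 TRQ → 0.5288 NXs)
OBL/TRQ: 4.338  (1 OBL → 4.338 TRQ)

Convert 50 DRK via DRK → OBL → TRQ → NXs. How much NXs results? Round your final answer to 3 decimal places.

39.054

50 DRK × 0.3405 = 17.025 OBL
17.025 OBL × 4.338 = 73.85445 TRQ
73.85445 TRQ × 0.5288 = 39.05423316 NXs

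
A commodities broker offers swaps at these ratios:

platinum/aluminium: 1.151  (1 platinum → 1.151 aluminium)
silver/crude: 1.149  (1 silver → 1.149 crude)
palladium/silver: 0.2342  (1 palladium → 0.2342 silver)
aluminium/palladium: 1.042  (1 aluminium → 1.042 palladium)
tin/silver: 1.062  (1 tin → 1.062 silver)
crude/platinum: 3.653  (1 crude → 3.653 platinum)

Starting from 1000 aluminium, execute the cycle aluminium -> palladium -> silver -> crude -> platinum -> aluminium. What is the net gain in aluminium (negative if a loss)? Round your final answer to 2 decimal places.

178.96

1000 aluminium × 1.042 = 1042 palladium
1042 palladium × 0.2342 = 244.0364 silver
244.0364 silver × 1.149 = 280.3978236 crude
280.3978236 crude × 3.653 = 1024.2932496108 platinum
1024.2932496108 platinum × 1.151 = 1178.9615303020308 aluminium
Net change: 1178.9615303020308 − 1000 = 178.9615303020308 aluminium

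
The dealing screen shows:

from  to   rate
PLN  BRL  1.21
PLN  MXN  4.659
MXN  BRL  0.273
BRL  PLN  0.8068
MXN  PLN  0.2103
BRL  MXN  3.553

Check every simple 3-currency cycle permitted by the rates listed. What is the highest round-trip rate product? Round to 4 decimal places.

1.0262

MXN→BRL→PLN→MXN: 0.273 × 0.8068 × 4.659 = 1.02617
MXN→PLN→BRL→MXN: 0.2103 × 1.21 × 3.553 = 0.90411
Maximum is MXN→BRL→PLN→MXN at 1.0262; arbitrage exists.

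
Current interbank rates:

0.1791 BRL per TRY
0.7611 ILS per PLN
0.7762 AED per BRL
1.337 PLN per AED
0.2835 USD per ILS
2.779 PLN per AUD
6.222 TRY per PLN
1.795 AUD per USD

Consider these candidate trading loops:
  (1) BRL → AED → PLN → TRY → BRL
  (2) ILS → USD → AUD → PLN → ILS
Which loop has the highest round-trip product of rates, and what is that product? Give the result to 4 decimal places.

1.1565

(1) 0.7762 × 1.337 × 6.222 × 0.1791 = 1.15646
(2) 0.2835 × 1.795 × 2.779 × 0.7611 = 1.07634
Highest is cycle (1) at 1.1565 (>1, arbitrage).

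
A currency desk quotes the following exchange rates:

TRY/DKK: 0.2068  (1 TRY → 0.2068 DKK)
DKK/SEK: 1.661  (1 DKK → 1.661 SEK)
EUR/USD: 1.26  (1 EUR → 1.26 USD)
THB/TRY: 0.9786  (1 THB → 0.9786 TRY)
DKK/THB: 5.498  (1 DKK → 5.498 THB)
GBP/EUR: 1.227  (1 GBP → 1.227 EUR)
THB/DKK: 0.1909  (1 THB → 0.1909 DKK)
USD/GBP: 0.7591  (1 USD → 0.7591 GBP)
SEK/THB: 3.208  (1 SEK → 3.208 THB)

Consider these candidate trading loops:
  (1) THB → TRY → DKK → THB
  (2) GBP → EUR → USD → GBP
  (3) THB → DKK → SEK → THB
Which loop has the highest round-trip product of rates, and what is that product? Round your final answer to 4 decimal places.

1.1736

(1) 0.9786 × 0.2068 × 5.498 = 1.11265
(2) 1.227 × 1.26 × 0.7591 = 1.17358
(3) 0.1909 × 1.661 × 3.208 = 1.01721
Highest is cycle (2) at 1.1736 (>1, arbitrage).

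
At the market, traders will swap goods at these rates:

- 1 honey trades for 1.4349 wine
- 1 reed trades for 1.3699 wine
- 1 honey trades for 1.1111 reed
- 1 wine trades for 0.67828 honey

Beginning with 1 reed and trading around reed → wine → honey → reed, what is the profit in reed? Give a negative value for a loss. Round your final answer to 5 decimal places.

0.03241

1 reed × 1.3699 = 1.3699 wine
1.3699 wine × 0.67828 = 0.929175772 honey
0.929175772 honey × 1.1111 = 1.0324072002692 reed
Net change: 1.0324072002692 − 1 = 0.0324072002692 reed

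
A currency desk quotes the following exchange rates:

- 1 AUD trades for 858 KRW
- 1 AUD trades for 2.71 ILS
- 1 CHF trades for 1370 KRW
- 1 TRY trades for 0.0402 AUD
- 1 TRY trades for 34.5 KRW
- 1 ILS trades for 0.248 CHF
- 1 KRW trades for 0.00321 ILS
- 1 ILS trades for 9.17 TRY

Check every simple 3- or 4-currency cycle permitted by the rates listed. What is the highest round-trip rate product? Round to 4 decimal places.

1.0906

ILS→CHF→KRW→ILS: 0.248 × 1370 × 0.00321 = 1.09063
TRY→KRW→ILS→TRY: 34.5 × 0.00321 × 9.17 = 1.01553
TRY→AUD→KRW→ILS→TRY: 0.0402 × 858 × 0.00321 × 9.17 = 1.01528
TRY→AUD→ILS→TRY: 0.0402 × 2.71 × 9.17 = 0.99900
Maximum is ILS→CHF→KRW→ILS at 1.0906; arbitrage exists.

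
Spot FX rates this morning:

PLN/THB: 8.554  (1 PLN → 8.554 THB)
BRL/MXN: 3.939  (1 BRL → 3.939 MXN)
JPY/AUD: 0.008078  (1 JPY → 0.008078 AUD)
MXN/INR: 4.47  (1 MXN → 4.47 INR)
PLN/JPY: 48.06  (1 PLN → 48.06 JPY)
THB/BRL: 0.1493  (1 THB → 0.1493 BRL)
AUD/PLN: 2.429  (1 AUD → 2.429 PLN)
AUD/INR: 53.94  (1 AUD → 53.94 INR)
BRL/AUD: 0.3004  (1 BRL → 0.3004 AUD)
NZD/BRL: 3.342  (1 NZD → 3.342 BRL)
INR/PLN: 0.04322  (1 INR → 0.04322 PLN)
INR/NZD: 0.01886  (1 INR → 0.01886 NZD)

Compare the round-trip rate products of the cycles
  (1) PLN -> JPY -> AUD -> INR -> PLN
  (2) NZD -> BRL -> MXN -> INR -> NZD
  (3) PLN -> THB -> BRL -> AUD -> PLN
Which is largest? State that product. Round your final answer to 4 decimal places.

(1) 48.06 × 0.008078 × 53.94 × 0.04322 = 0.90507
(2) 3.342 × 3.939 × 4.47 × 0.01886 = 1.10979
(3) 8.554 × 0.1493 × 0.3004 × 2.429 = 0.93187
Highest is cycle (2) at 1.1098 (>1, arbitrage).

1.1098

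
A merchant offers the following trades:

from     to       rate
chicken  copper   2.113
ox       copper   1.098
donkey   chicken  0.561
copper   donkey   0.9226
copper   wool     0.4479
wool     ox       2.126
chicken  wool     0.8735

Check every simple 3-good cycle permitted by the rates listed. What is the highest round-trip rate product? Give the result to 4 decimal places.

donkey→chicken→copper→donkey: 0.561 × 2.113 × 0.9226 = 1.09364
wool→ox→copper→wool: 2.126 × 1.098 × 0.4479 = 1.04555
Maximum is donkey→chicken→copper→donkey at 1.0936; arbitrage exists.

1.0936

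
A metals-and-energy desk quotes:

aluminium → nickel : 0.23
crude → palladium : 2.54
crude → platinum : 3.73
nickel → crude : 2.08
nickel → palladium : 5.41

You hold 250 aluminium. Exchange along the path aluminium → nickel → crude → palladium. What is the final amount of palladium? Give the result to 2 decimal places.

303.78

250 aluminium × 0.23 = 57.5 nickel
57.5 nickel × 2.08 = 119.6 crude
119.6 crude × 2.54 = 303.784 palladium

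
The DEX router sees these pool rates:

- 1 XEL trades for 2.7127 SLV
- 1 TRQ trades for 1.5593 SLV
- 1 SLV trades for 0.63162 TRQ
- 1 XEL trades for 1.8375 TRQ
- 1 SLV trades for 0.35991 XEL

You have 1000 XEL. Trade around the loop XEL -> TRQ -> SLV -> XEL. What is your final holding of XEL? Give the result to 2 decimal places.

1000 XEL × 1.8375 = 1837.5 TRQ
1837.5 TRQ × 1.5593 = 2865.21375 SLV
2865.21375 SLV × 0.35991 = 1031.2190807625 XEL

1031.22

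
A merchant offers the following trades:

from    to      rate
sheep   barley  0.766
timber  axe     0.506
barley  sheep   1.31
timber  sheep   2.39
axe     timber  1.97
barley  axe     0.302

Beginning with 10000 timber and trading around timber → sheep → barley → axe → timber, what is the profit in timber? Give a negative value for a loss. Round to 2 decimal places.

10000 timber × 2.39 = 23900 sheep
23900 sheep × 0.766 = 18307.4 barley
18307.4 barley × 0.302 = 5528.8348 axe
5528.8348 axe × 1.97 = 10891.804556 timber
Net change: 10891.804556 − 10000 = 891.804556 timber

891.80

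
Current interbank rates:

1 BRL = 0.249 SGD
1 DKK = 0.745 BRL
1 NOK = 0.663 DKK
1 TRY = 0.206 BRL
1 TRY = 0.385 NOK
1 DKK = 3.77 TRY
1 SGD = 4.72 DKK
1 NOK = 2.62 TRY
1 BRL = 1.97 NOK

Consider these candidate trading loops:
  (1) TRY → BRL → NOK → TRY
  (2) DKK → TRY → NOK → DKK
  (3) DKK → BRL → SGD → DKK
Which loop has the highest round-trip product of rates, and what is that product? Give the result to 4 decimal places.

1.0632

(1) 0.206 × 1.97 × 2.62 = 1.06325
(2) 3.77 × 0.385 × 0.663 = 0.96231
(3) 0.745 × 0.249 × 4.72 = 0.87558
Highest is cycle (1) at 1.0632 (>1, arbitrage).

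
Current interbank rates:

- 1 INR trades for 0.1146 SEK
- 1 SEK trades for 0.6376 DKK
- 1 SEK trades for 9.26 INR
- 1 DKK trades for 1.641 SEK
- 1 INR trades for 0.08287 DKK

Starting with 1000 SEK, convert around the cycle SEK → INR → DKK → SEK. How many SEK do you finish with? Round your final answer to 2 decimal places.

1259.26

1000 SEK × 9.26 = 9260 INR
9260 INR × 0.08287 = 767.3762 DKK
767.3762 DKK × 1.641 = 1259.2643442 SEK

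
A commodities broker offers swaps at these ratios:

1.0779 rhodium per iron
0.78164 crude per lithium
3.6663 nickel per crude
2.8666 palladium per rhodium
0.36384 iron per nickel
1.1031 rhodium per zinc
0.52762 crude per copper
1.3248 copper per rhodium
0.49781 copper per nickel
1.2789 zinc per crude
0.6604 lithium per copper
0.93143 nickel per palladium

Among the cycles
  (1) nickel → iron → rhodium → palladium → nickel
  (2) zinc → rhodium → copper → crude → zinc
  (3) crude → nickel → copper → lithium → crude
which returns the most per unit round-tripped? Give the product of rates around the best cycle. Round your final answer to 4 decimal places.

1.0471

(1) 0.36384 × 1.0779 × 2.8666 × 0.93143 = 1.04714
(2) 1.1031 × 1.3248 × 0.52762 × 1.2789 = 0.98610
(3) 3.6663 × 0.49781 × 0.6604 × 0.78164 = 0.94212
Highest is cycle (1) at 1.0471 (>1, arbitrage).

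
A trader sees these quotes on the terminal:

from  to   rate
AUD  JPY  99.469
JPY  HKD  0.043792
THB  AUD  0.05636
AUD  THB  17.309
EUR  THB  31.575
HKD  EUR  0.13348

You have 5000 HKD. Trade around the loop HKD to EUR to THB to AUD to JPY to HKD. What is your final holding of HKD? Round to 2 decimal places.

5173.48

5000 HKD × 0.13348 = 667.4 EUR
667.4 EUR × 31.575 = 21073.155 THB
21073.155 THB × 0.05636 = 1187.6830158 AUD
1187.6830158 AUD × 99.469 = 118137.6418986102 JPY
118137.6418986102 JPY × 0.043792 = 5173.4836140239378784 HKD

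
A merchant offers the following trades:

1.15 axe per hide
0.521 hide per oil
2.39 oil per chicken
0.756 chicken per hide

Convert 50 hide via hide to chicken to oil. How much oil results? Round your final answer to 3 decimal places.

90.342

50 hide × 0.756 = 37.8 chicken
37.8 chicken × 2.39 = 90.342 oil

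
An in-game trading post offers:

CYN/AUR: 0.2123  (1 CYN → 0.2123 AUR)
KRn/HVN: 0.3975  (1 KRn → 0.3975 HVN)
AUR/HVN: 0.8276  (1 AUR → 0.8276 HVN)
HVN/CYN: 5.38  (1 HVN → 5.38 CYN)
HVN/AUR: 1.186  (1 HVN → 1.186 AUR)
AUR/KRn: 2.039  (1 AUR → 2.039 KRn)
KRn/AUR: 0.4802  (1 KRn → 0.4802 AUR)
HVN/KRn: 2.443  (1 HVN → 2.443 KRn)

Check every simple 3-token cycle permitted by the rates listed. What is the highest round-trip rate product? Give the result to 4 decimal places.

AUR→HVN→KRn→AUR: 0.8276 × 2.443 × 0.4802 = 0.97088
AUR→KRn→HVN→AUR: 2.039 × 0.3975 × 1.186 = 0.96126
AUR→HVN→CYN→AUR: 0.8276 × 5.38 × 0.2123 = 0.94526
Maximum is AUR→HVN→KRn→AUR at 0.9709; no arbitrage — every cycle loses value.

0.9709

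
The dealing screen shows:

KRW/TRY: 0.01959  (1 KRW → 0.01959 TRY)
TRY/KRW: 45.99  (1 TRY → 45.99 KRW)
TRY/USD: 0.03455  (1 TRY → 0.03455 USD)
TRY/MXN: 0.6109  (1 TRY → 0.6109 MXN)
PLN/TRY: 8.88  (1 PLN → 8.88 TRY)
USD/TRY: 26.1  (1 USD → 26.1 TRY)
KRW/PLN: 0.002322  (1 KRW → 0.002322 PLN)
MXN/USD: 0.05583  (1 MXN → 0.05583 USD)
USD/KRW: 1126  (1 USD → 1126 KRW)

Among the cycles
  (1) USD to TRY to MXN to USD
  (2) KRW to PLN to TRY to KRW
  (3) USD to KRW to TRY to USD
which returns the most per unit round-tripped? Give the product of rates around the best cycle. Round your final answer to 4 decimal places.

(1) 26.1 × 0.6109 × 0.05583 = 0.89018
(2) 0.002322 × 8.88 × 45.99 = 0.94828
(3) 1126 × 0.01959 × 0.03455 = 0.76212
Highest is cycle (2) at 0.9483 (≤1, no arbitrage).

0.9483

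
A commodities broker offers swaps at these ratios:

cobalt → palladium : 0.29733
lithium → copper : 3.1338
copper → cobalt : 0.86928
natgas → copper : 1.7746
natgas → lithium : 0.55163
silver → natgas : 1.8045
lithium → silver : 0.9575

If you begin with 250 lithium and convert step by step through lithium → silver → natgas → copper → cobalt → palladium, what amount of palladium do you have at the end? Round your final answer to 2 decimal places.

250 lithium × 0.9575 = 239.375 silver
239.375 silver × 1.8045 = 431.9521875 natgas
431.9521875 natgas × 1.7746 = 766.5423519375 copper
766.5423519375 copper × 0.86928 = 666.33993569223 cobalt
666.33993569223 cobalt × 0.29733 = 198.1228530793707459 palladium

198.12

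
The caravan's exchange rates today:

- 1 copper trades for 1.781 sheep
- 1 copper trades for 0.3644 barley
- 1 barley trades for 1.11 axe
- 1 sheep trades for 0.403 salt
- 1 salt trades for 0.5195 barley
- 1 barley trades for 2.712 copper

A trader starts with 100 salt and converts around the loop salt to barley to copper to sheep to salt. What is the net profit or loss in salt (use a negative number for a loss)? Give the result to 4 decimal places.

100 salt × 0.5195 = 51.95 barley
51.95 barley × 2.712 = 140.8884 copper
140.8884 copper × 1.781 = 250.9222404 sheep
250.9222404 sheep × 0.403 = 101.1216628812 salt
Net change: 101.1216628812 − 100 = 1.1216628812 salt

1.1217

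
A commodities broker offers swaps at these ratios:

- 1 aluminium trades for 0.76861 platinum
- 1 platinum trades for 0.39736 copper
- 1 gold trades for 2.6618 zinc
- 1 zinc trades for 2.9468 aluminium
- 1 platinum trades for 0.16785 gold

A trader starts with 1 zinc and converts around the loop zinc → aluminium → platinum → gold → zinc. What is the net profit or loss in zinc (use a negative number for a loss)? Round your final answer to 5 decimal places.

1 zinc × 2.9468 = 2.9468 aluminium
2.9468 aluminium × 0.76861 = 2.264939948 platinum
2.264939948 platinum × 0.16785 = 0.3801701702718 gold
0.3801701702718 gold × 2.6618 = 1.01193695922947724 zinc
Net change: 1.01193695922947724 − 1 = 0.01193695922947724 zinc

0.01194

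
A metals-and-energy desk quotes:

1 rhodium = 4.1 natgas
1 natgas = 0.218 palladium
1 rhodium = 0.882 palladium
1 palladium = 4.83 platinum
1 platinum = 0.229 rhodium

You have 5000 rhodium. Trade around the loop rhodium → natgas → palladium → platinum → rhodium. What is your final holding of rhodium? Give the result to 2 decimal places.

4943.03

5000 rhodium × 4.1 = 20500 natgas
20500 natgas × 0.218 = 4469 palladium
4469 palladium × 4.83 = 21585.27 platinum
21585.27 platinum × 0.229 = 4943.02683 rhodium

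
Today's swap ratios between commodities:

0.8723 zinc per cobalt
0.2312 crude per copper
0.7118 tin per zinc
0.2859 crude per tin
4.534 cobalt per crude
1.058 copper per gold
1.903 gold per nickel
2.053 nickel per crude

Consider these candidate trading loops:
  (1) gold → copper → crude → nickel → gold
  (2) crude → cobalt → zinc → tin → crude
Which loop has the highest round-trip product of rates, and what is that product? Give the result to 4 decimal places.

(1) 1.058 × 0.2312 × 2.053 × 1.903 = 0.95566
(2) 4.534 × 0.8723 × 0.7118 × 0.2859 = 0.80486
Highest is cycle (1) at 0.9557 (≤1, no arbitrage).

0.9557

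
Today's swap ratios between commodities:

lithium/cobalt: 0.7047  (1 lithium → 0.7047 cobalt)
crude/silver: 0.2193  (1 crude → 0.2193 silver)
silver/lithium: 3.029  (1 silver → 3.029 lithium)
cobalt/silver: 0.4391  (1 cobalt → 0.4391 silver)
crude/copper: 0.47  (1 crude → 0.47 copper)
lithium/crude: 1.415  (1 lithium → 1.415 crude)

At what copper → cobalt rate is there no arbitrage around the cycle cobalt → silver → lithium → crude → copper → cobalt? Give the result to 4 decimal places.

Known legs of the cycle: 0.4391 × 3.029 × 1.415 × 0.47 = 0.884539045195
For no arbitrage the full-cycle product must be 1, so the missing rate is 1 / 0.884539045195 ≈ 1.130532.

1.1305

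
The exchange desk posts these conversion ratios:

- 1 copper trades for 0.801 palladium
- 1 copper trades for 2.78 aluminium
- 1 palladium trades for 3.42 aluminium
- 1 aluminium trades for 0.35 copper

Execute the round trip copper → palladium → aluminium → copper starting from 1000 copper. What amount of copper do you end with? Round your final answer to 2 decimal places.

1000 copper × 0.801 = 801 palladium
801 palladium × 3.42 = 2739.42 aluminium
2739.42 aluminium × 0.35 = 958.797 copper

958.80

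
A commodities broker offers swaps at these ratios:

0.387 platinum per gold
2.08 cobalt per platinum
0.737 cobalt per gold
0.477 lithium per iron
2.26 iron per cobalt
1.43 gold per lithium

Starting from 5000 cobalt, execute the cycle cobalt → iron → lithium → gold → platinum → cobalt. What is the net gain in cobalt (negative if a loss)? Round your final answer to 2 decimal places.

5000 cobalt × 2.26 = 11300 iron
11300 iron × 0.477 = 5390.1 lithium
5390.1 lithium × 1.43 = 7707.843 gold
7707.843 gold × 0.387 = 2982.935241 platinum
2982.935241 platinum × 2.08 = 6204.50530128 cobalt
Net change: 6204.50530128 − 5000 = 1204.50530128 cobalt

1204.51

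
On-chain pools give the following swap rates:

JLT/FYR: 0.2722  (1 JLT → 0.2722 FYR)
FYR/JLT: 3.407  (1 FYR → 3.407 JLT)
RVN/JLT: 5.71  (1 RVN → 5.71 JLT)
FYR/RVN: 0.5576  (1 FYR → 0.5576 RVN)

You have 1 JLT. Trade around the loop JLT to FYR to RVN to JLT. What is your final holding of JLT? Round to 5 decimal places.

1 JLT × 0.2722 = 0.2722 FYR
0.2722 FYR × 0.5576 = 0.15177872 RVN
0.15177872 RVN × 5.71 = 0.8666564912 JLT

0.86666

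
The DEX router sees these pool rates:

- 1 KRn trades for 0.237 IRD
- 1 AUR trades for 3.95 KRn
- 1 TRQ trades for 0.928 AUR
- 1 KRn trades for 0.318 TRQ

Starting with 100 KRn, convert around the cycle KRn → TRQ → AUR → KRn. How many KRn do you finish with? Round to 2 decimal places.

100 KRn × 0.318 = 31.8 TRQ
31.8 TRQ × 0.928 = 29.5104 AUR
29.5104 AUR × 3.95 = 116.56608 KRn

116.57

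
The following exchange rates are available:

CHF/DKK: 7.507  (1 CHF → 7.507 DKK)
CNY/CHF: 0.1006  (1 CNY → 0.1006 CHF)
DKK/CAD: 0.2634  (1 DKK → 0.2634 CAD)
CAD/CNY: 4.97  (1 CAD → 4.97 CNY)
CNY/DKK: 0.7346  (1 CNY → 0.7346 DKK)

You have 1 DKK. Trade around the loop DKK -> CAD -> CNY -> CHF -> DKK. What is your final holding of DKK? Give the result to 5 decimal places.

0.98864

1 DKK × 0.2634 = 0.2634 CAD
0.2634 CAD × 4.97 = 1.309098 CNY
1.309098 CNY × 0.1006 = 0.1316952588 CHF
0.1316952588 CHF × 7.507 = 0.9886363078116 DKK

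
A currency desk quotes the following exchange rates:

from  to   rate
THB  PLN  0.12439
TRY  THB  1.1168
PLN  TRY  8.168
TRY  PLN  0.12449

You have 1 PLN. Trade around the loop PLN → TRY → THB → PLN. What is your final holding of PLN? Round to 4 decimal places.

1 PLN × 8.168 = 8.168 TRY
8.168 TRY × 1.1168 = 9.1220224 THB
9.1220224 THB × 0.12439 = 1.134688366336 PLN

1.1347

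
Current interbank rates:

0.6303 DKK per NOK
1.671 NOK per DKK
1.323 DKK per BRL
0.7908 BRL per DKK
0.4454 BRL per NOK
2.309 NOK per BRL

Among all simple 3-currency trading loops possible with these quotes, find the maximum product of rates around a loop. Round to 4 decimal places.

1.1509

BRL→NOK→DKK→BRL: 2.309 × 0.6303 × 0.7908 = 1.15090
BRL→DKK→NOK→BRL: 1.323 × 1.671 × 0.4454 = 0.98466
Maximum is BRL→NOK→DKK→BRL at 1.1509; arbitrage exists.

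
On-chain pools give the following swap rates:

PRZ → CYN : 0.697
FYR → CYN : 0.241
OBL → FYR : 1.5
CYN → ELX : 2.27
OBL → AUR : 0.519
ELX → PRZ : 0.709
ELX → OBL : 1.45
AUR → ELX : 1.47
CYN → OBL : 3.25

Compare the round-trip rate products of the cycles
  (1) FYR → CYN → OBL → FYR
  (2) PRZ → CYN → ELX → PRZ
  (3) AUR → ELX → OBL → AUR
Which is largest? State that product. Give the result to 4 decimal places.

1.1749

(1) 0.241 × 3.25 × 1.5 = 1.17488
(2) 0.697 × 2.27 × 0.709 = 1.12177
(3) 1.47 × 1.45 × 0.519 = 1.10625
Highest is cycle (1) at 1.1749 (>1, arbitrage).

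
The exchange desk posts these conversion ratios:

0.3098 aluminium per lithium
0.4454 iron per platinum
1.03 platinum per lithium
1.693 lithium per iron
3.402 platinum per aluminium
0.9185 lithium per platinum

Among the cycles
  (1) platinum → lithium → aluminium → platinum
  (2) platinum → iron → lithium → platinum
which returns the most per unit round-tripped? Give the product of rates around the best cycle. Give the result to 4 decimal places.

0.9680

(1) 0.9185 × 0.3098 × 3.402 = 0.96804
(2) 0.4454 × 1.693 × 1.03 = 0.77668
Highest is cycle (1) at 0.9680 (≤1, no arbitrage).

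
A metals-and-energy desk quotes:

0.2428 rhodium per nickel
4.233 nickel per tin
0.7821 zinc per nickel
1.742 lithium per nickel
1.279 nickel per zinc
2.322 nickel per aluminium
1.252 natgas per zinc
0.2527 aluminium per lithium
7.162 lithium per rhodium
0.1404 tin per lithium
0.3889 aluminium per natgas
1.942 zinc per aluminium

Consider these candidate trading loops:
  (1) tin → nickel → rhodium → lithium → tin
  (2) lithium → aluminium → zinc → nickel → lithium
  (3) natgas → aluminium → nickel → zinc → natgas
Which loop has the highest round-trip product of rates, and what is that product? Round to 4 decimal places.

(1) 4.233 × 0.2428 × 7.162 × 0.1404 = 1.03347
(2) 0.2527 × 1.942 × 1.279 × 1.742 = 1.09339
(3) 0.3889 × 2.322 × 0.7821 × 1.252 = 0.88423
Highest is cycle (2) at 1.0934 (>1, arbitrage).

1.0934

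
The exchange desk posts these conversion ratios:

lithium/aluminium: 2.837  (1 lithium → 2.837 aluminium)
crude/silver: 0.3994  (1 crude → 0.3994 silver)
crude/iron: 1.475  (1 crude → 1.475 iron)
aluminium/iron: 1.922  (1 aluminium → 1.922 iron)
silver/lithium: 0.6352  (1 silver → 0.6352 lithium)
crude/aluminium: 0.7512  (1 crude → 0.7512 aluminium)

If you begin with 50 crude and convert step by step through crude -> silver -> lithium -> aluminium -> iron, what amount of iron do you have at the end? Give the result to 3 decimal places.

69.167

50 crude × 0.3994 = 19.97 silver
19.97 silver × 0.6352 = 12.684944 lithium
12.684944 lithium × 2.837 = 35.987186128 aluminium
35.987186128 aluminium × 1.922 = 69.167371738016 iron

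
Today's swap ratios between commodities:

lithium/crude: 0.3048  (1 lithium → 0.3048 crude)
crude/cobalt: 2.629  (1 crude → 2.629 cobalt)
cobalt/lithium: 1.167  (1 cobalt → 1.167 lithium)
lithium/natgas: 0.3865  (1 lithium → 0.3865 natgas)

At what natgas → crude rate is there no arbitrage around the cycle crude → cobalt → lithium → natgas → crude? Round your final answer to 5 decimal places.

0.84331

Known legs of the cycle: 2.629 × 1.167 × 0.3865 = 1.1857986195
For no arbitrage the full-cycle product must be 1, so the missing rate is 1 / 1.1857986195 ≈ 0.8433135.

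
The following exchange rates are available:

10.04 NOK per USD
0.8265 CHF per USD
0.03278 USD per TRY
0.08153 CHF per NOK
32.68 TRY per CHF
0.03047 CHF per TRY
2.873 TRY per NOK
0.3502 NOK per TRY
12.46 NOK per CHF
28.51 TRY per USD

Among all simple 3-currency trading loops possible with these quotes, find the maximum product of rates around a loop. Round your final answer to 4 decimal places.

NOK→TRY→CHF→NOK: 2.873 × 0.03047 × 12.46 = 1.09075
USD→NOK→TRY→USD: 10.04 × 2.873 × 0.03278 = 0.94554
NOK→CHF→TRY→NOK: 0.08153 × 32.68 × 0.3502 = 0.93307
USD→CHF→TRY→USD: 0.8265 × 32.68 × 0.03278 = 0.88539
Maximum is NOK→TRY→CHF→NOK at 1.0908; arbitrage exists.

1.0908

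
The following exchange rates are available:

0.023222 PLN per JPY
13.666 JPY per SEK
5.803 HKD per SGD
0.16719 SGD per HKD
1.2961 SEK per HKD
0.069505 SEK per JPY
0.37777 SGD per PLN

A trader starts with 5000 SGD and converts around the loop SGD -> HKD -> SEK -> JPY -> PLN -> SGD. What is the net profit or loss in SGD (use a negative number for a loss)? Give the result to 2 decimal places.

5000 SGD × 5.803 = 29015 HKD
29015 HKD × 1.2961 = 37606.3415 SEK
37606.3415 SEK × 13.666 = 513928.262939 JPY
513928.262939 JPY × 0.023222 = 11934.442121969458 PLN
11934.442121969458 PLN × 0.37777 = 4508.47420041640214866 SGD
Net change: 4508.47420041640214866 − 5000 = -491.52579958359785134 SGD

-491.53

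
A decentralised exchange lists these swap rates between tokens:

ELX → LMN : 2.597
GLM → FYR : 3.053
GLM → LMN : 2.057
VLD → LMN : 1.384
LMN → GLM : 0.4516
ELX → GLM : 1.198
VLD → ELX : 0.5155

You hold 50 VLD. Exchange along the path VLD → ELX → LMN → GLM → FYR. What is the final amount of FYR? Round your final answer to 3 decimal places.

50 VLD × 0.5155 = 25.775 ELX
25.775 ELX × 2.597 = 66.937675 LMN
66.937675 LMN × 0.4516 = 30.22905403 GLM
30.22905403 GLM × 3.053 = 92.28930195359 FYR

92.289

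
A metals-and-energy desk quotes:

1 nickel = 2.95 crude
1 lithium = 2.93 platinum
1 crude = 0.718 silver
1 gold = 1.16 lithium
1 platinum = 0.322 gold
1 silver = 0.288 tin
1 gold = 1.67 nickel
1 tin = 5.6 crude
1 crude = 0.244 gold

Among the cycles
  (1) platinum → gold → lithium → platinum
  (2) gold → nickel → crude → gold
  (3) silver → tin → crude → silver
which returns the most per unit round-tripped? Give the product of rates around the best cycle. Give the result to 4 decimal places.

1.2021

(1) 0.322 × 1.16 × 2.93 = 1.09441
(2) 1.67 × 2.95 × 0.244 = 1.20207
(3) 0.288 × 5.6 × 0.718 = 1.15799
Highest is cycle (2) at 1.2021 (>1, arbitrage).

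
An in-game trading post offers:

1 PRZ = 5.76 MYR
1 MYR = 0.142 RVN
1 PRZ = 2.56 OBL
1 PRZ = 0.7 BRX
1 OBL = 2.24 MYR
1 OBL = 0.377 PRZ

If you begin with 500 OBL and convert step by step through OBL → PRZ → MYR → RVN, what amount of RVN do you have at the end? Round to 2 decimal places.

154.18

500 OBL × 0.377 = 188.5 PRZ
188.5 PRZ × 5.76 = 1085.76 MYR
1085.76 MYR × 0.142 = 154.17792 RVN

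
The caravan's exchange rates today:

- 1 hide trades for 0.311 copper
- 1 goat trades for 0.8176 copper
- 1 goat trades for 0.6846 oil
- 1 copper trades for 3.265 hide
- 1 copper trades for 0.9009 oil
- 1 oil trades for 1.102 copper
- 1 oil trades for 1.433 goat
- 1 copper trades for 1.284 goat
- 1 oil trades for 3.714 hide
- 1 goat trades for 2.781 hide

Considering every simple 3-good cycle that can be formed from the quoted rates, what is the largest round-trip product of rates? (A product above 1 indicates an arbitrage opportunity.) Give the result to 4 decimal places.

1.1105

copper→goat→hide→copper: 1.284 × 2.781 × 0.311 = 1.11052
oil→goat→copper→oil: 1.433 × 0.8176 × 0.9009 = 1.05551
oil→hide→copper→oil: 3.714 × 0.311 × 0.9009 = 1.04059
oil→copper→goat→oil: 1.102 × 1.284 × 0.6846 = 0.96869
Maximum is copper→goat→hide→copper at 1.1105; arbitrage exists.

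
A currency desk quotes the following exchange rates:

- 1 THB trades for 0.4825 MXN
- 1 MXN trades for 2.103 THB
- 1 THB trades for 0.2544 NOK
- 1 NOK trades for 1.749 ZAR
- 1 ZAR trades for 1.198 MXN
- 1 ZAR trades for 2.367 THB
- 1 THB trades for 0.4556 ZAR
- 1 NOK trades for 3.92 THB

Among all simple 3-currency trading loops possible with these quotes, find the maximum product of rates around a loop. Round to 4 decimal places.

1.1478

THB→ZAR→MXN→THB: 0.4556 × 1.198 × 2.103 = 1.14784
THB→NOK→ZAR→THB: 0.2544 × 1.749 × 2.367 = 1.05319
Maximum is THB→ZAR→MXN→THB at 1.1478; arbitrage exists.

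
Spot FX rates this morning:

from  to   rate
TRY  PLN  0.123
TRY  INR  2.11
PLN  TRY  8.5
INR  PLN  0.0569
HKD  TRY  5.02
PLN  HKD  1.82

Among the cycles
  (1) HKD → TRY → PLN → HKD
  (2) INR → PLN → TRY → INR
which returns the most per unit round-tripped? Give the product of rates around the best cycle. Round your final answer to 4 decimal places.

1.1238

(1) 5.02 × 0.123 × 1.82 = 1.12378
(2) 0.0569 × 8.5 × 2.11 = 1.02050
Highest is cycle (1) at 1.1238 (>1, arbitrage).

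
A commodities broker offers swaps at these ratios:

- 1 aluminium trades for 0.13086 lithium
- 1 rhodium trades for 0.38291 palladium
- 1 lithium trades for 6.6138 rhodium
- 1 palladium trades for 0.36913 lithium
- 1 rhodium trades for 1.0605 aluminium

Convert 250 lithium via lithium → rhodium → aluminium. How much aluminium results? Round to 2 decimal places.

250 lithium × 6.6138 = 1653.45 rhodium
1653.45 rhodium × 1.0605 = 1753.483725 aluminium

1753.48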